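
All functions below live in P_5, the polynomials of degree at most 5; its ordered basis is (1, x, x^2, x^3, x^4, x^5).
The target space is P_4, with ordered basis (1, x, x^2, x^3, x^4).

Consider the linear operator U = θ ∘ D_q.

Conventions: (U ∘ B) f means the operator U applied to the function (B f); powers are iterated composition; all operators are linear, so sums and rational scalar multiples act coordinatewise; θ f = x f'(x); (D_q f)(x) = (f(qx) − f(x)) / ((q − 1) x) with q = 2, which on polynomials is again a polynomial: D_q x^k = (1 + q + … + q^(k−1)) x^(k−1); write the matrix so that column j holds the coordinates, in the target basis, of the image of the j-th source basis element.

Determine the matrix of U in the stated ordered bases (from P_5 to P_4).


image of 1: 0
image of x: 0
image of x^2: 3x
image of x^3: 14x^2
image of x^4: 45x^3
image of x^5: 124x^4
each image's coordinates form column j of the matrix

the matrix is [[0, 0, 0, 0, 0, 0]; [0, 0, 3, 0, 0, 0]; [0, 0, 0, 14, 0, 0]; [0, 0, 0, 0, 45, 0]; [0, 0, 0, 0, 0, 124]] (rows listed top to bottom)


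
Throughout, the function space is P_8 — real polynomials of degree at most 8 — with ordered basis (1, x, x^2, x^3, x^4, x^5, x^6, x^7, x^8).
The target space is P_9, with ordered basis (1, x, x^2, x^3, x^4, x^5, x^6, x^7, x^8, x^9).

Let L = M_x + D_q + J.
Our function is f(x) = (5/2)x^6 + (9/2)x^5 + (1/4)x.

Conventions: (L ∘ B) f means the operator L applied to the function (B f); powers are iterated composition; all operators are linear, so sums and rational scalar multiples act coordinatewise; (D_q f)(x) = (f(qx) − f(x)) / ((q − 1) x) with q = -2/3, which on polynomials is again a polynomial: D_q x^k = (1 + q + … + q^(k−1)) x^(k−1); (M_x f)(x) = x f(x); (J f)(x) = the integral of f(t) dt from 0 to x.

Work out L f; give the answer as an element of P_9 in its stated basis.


M_x f = (5/2)x^7 + (9/2)x^6 + (1/4)x^2
D_q f = (665/486)x^5 + (55/18)x^4 + 1/4
J f = (5/14)x^7 + (3/4)x^6 + (1/8)x^2
(M_x + D_q + J) f = (20/7)x^7 + (21/4)x^6 + (665/486)x^5 + (55/18)x^4 + (3/8)x^2 + 1/4

the result is g(x) = (20/7)x^7 + (21/4)x^6 + (665/486)x^5 + (55/18)x^4 + (3/8)x^2 + 1/4


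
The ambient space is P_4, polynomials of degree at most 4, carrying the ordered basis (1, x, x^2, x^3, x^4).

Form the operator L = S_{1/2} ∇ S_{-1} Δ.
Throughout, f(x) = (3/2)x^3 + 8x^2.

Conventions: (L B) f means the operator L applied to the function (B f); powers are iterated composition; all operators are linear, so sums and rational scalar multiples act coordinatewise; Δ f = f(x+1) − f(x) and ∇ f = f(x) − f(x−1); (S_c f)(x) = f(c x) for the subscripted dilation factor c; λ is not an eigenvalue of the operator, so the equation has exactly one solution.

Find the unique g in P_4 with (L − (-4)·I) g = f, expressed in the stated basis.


the result is g(x) = (3/8)x^3 + 2x^2 - (9/32)x + 25/16

write g with unknown coordinates in the stated basis and equate coefficients in (L − (-4)·I) g = f
solving from the highest basis element down gives g = (3/8)x^3 + 2x^2 - (9/32)x + 25/16
check: L g = (9/8)x - 25/4
so L g − (-4)·g = (3/2)x^3 + 8x^2 = f ✓


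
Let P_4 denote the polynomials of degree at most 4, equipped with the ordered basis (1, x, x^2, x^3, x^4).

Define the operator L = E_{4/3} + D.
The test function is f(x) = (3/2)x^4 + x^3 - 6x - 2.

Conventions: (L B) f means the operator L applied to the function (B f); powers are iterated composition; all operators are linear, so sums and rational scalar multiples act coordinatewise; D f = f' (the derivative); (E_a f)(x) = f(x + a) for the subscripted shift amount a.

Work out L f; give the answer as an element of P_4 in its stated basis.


the image equals g(x) = (3/2)x^4 + 15x^3 + 23x^2 + (122/9)x - 80/9

E_{4/3} f = (3/2)x^4 + 9x^3 + 20x^2 + (122/9)x - 26/9
D f = 6x^3 + 3x^2 - 6
(E_{4/3} + D) f = (3/2)x^4 + 15x^3 + 23x^2 + (122/9)x - 80/9


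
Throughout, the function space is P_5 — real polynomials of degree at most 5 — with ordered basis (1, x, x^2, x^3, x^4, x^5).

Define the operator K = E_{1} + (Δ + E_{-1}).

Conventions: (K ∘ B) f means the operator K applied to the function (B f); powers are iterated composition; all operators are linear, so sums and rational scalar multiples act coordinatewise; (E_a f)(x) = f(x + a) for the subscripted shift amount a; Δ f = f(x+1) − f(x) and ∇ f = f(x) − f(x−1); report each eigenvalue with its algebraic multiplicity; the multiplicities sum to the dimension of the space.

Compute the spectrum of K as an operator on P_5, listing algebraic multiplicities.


λ = 2 (multiplicity 6)

image of 1: 2
image of x: 2x + 1
image of x^2: 2x^2 + 2x + 3
image of x^3: 2x^3 + 3x^2 + 9x + 1
image of x^4: 2x^4 + 4x^3 + 18x^2 + 4x + 3
image of x^5: 2x^5 + 5x^4 + 30x^3 + 10x^2 + 15x + 1
the matrix is upper triangular; its diagonal is (2, 2, 2, 2, 2, 2)
for a triangular matrix the eigenvalues are the diagonal entries, with algebraic multiplicity their repetition count


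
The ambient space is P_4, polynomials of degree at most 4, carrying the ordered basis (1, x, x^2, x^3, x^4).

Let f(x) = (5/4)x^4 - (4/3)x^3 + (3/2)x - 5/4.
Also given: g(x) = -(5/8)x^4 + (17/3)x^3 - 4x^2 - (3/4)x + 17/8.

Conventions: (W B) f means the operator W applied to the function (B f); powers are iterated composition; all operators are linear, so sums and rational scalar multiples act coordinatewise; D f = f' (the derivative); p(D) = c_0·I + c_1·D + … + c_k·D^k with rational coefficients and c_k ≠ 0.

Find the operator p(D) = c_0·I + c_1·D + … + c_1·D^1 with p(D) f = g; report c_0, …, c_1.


c_0 = -1/2, c_1 = 1

D^0 f = (5/4)x^4 - (4/3)x^3 + (3/2)x - 5/4
D^1 f = 5x^3 - 4x^2 + 3/2
matching coefficients of g against c_0 f + c_1 Df + … from the top degree down determines the c_i
solution: c_0 = -1/2, c_1 = 1


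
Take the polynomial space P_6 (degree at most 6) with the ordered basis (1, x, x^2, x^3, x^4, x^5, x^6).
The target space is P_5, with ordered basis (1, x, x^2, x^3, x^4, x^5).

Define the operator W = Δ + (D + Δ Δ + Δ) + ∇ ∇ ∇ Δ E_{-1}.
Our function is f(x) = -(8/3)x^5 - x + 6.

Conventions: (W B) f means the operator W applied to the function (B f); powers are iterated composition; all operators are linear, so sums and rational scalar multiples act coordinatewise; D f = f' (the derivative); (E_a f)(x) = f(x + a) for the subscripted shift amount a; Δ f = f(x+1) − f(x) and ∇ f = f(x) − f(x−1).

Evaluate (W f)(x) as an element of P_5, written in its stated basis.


the image equals g(x) = -40x^4 - (320/3)x^3 - (640/3)x^2 - (1600/3)x + 1655/3

Δ f = -(40/3)x^4 - (80/3)x^3 - (80/3)x^2 - (40/3)x - 11/3
D f = -(40/3)x^4 - 1
Δ f = -(40/3)x^4 - (80/3)x^3 - (80/3)x^2 - (40/3)x - 11/3
Δ Δ f = -(160/3)x^3 - 160x^2 - (560/3)x - 80
Δ f = -(40/3)x^4 - (80/3)x^3 - (80/3)x^2 - (40/3)x - 11/3
(D + Δ Δ + Δ) f = -(80/3)x^4 - 80x^3 - (560/3)x^2 - 200x - 254/3
E_{-1} f = -(8/3)x^5 + (40/3)x^4 - (80/3)x^3 + (80/3)x^2 - (43/3)x + 29/3
Δ E_{-1} f = -(40/3)x^4 + (80/3)x^3 - (80/3)x^2 + (40/3)x - 11/3
∇ Δ E_{-1} f = -(160/3)x^3 + 160x^2 - (560/3)x + 80
∇ (∇ Δ E_{-1}) f = -160x^2 + 480x - 400
∇ ∇ (∇ Δ E_{-1}) f = -320x + 640
(Δ + (D + Δ Δ + Δ) + ∇ ∇ ∇ Δ E_{-1}) f = -40x^4 - (320/3)x^3 - (640/3)x^2 - (1600/3)x + 1655/3


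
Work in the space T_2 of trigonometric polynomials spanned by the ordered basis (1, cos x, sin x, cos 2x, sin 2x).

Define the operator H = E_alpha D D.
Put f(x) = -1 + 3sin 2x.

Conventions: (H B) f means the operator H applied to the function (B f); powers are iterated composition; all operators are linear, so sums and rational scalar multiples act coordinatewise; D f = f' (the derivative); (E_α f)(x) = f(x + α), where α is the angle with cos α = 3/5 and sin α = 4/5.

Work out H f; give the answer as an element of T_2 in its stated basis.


D f = 6cos 2x
D D f = -12sin 2x
E_alpha D D f = -(288/25)cos 2x + (84/25)sin 2x

g(x) = -(288/25)cos 2x + (84/25)sin 2x


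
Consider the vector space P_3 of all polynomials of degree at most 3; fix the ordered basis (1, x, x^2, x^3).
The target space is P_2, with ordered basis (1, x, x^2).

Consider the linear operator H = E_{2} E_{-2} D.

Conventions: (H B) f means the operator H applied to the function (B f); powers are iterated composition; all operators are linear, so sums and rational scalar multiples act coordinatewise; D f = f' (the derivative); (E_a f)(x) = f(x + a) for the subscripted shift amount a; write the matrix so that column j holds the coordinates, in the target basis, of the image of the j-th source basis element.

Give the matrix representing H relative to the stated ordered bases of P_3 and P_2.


the matrix is [[0, 1, 0, 0]; [0, 0, 2, 0]; [0, 0, 0, 3]] (rows listed top to bottom)

image of 1: 0
image of x: 1
image of x^2: 2x
image of x^3: 3x^2
each image's coordinates form column j of the matrix


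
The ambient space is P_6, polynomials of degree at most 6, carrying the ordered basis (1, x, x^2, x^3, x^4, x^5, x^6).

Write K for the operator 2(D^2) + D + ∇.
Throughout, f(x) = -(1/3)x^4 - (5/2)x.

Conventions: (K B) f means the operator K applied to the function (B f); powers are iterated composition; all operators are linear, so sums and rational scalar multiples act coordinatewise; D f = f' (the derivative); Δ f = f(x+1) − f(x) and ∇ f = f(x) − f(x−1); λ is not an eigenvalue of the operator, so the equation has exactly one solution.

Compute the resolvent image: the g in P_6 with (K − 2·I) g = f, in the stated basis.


the result is g(x) = (1/6)x^4 + (2/3)x^3 + (7/2)x^2 + (139/12)x + 205/12

write g with unknown coordinates in the stated basis and equate coefficients in (K − 2·I) g = f
solving from the highest basis element down gives g = (1/6)x^4 + (2/3)x^3 + (7/2)x^2 + (139/12)x + 205/12
check: K g = (4/3)x^3 + 7x^2 + (62/3)x + 205/6
so K g − 2·g = -(1/3)x^4 - (5/2)x = f ✓


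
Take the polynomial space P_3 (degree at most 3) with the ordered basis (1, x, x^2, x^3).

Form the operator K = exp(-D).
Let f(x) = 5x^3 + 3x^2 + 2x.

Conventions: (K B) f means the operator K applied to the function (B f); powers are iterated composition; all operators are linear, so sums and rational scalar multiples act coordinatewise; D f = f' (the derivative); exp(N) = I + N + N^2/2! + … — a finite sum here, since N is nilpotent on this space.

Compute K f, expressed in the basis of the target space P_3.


order-1 term: -15x^2 - 6x - 2
order-2 term: 15x + 3
order-3 term: -5
the series for exp(-D) f terminates at order 3
exp(-D) f = 5x^3 - 12x^2 + 11x - 4

g(x) = 5x^3 - 12x^2 + 11x - 4


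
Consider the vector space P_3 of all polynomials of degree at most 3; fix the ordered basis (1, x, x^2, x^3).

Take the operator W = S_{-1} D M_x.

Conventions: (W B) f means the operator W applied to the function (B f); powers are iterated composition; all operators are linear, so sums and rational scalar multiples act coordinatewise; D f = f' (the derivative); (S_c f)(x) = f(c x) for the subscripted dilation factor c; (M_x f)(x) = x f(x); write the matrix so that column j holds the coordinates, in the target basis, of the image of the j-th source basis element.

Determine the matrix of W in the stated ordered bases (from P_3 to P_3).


the matrix is [[1, 0, 0, 0]; [0, -2, 0, 0]; [0, 0, 3, 0]; [0, 0, 0, -4]] (rows listed top to bottom)

image of 1: 1
image of x: -2x
image of x^2: 3x^2
image of x^3: -4x^3
each image's coordinates form column j of the matrix


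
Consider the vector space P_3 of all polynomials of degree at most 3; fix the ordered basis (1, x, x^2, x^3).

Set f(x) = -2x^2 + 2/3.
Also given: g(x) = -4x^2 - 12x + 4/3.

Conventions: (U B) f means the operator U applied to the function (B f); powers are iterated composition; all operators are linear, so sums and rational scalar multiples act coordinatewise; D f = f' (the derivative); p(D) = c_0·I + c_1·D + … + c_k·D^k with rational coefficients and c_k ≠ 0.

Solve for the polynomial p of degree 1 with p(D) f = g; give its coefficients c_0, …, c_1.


c_0 = 2, c_1 = 3

D^0 f = -2x^2 + 2/3
D^1 f = -4x
matching coefficients of g against c_0 f + c_1 Df + … from the top degree down determines the c_i
solution: c_0 = 2, c_1 = 3


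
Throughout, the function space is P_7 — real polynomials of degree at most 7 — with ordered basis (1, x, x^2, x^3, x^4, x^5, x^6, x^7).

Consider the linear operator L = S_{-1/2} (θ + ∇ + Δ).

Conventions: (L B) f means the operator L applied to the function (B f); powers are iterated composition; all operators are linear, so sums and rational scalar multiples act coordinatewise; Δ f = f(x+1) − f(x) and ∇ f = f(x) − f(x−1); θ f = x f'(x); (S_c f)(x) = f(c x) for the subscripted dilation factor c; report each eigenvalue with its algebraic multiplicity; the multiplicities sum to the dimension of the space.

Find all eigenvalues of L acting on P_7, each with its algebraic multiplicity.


λ = -1/2 (multiplicity 1), λ = -3/8 (multiplicity 1), λ = -5/32 (multiplicity 1), λ = -7/128 (multiplicity 1), λ = 0 (multiplicity 1), λ = 3/32 (multiplicity 1), λ = 1/4 (multiplicity 1), λ = 1/2 (multiplicity 1)

image of 1: 0
image of x: -(1/2)x + 2
image of x^2: (1/2)x^2 - 2x
image of x^3: -(3/8)x^3 + (3/2)x^2 + 2
image of x^4: (1/4)x^4 - x^3 - 4x
image of x^5: -(5/32)x^5 + (5/8)x^4 + 5x^2 + 2
image of x^6: (3/32)x^6 - (3/8)x^5 - 5x^3 - 6x
image of x^7: -(7/128)x^7 + (7/32)x^6 + (35/8)x^4 + (21/2)x^2 + 2
the matrix is upper triangular; its diagonal is (0, -1/2, 1/2, -3/8, 1/4, -5/32, 3/32, -7/128)
for a triangular matrix the eigenvalues are the diagonal entries, with algebraic multiplicity their repetition count


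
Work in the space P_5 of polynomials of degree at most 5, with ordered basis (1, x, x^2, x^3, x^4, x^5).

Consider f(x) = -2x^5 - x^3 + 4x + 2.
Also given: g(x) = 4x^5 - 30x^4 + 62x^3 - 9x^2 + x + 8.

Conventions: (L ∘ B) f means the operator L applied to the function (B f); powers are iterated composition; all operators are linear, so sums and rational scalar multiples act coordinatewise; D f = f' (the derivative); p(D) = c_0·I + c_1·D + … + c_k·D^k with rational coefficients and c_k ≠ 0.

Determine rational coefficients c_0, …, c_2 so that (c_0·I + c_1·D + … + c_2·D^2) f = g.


D^0 f = -2x^5 - x^3 + 4x + 2
D^1 f = -10x^4 - 3x^2 + 4
D^2 f = -40x^3 - 6x
matching coefficients of g against c_0 f + c_1 Df + … from the top degree down determines the c_i
solution: c_0 = -2, c_1 = 3, c_2 = -3/2

c_0 = -2, c_1 = 3, c_2 = -3/2


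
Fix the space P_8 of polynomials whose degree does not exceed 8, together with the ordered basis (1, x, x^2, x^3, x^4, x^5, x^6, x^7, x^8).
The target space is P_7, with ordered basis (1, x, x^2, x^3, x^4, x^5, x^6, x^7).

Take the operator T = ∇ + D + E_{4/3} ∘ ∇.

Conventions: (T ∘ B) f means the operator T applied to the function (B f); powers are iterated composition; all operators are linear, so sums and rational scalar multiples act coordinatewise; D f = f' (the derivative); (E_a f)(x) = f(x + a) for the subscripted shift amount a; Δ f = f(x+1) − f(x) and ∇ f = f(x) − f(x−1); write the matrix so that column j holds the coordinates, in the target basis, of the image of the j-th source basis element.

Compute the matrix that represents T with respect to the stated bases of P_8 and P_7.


the matrix is [[0, 3, 2/3, 10/3, 58/27, 422/81, 374/81, 6190/729, 19658/2187]; [0, 0, 6, 2, 40/3, 290/27, 844/27, 2618/81, 49520/729]; [0, 0, 0, 9, 4, 100/3, 290/9, 2954/27, 10472/81]; [0, 0, 0, 0, 12, 20/3, 200/3, 2030/27, 23632/81]; [0, 0, 0, 0, 0, 15, 10, 350/3, 4060/27]; [0, 0, 0, 0, 0, 0, 18, 14, 560/3]; [0, 0, 0, 0, 0, 0, 0, 21, 56/3]; [0, 0, 0, 0, 0, 0, 0, 0, 24]] (rows listed top to bottom)

image of 1: 0
image of x: 3
image of x^2: 6x + 2/3
image of x^3: 9x^2 + 2x + 10/3
image of x^4: 12x^3 + 4x^2 + (40/3)x + 58/27
image of x^5: 15x^4 + (20/3)x^3 + (100/3)x^2 + (290/27)x + 422/81
image of x^6: 18x^5 + 10x^4 + (200/3)x^3 + (290/9)x^2 + (844/27)x + 374/81
image of x^7: 21x^6 + 14x^5 + (350/3)x^4 + (2030/27)x^3 + (2954/27)x^2 + (2618/81)x + 6190/729
image of x^8: 24x^7 + (56/3)x^6 + (560/3)x^5 + (4060/27)x^4 + (23632/81)x^3 + (10472/81)x^2 + (49520/729)x + 19658/2187
each image's coordinates form column j of the matrix


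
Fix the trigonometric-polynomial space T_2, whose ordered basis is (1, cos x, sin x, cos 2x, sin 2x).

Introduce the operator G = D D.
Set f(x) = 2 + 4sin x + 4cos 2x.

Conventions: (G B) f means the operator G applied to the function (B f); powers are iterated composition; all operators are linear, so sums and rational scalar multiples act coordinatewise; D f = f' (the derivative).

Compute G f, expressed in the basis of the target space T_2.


the image equals g(x) = -4sin x - 16cos 2x

D f = 4cos x - 8sin 2x
D D f = -4sin x - 16cos 2x


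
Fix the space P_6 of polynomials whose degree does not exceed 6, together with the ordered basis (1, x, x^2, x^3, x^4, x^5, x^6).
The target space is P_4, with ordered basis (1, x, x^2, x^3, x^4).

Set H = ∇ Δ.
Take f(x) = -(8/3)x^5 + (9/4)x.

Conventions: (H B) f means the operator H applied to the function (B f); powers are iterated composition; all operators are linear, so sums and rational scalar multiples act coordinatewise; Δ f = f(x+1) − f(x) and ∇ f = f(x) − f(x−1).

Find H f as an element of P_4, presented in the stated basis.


Δ f = -(40/3)x^4 - (80/3)x^3 - (80/3)x^2 - (40/3)x - 5/12
∇ Δ f = -(160/3)x^3 - (80/3)x

the result is g(x) = -(160/3)x^3 - (80/3)x


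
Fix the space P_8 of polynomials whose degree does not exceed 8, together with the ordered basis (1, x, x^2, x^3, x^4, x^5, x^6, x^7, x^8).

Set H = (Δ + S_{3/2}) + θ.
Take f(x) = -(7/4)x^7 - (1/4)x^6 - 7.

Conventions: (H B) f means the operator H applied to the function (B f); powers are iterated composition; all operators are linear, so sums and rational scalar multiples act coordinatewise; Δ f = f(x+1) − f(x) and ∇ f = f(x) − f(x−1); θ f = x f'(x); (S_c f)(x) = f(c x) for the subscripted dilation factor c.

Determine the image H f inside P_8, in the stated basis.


the image equals g(x) = -(21581/512)x^7 - (4249/256)x^6 - (153/4)x^5 - 65x^4 - (265/4)x^3 - (81/2)x^2 - (55/4)x - 9

Δ f = -(49/4)x^6 - (153/4)x^5 - 65x^4 - (265/4)x^3 - (81/2)x^2 - (55/4)x - 2
S_{3/2} f = -(15309/512)x^7 - (729/256)x^6 - 7
(Δ + S_{3/2}) f = -(15309/512)x^7 - (3865/256)x^6 - (153/4)x^5 - 65x^4 - (265/4)x^3 - (81/2)x^2 - (55/4)x - 9
θ f = -(49/4)x^7 - (3/2)x^6
((Δ + S_{3/2}) + θ) f = -(21581/512)x^7 - (4249/256)x^6 - (153/4)x^5 - 65x^4 - (265/4)x^3 - (81/2)x^2 - (55/4)x - 9


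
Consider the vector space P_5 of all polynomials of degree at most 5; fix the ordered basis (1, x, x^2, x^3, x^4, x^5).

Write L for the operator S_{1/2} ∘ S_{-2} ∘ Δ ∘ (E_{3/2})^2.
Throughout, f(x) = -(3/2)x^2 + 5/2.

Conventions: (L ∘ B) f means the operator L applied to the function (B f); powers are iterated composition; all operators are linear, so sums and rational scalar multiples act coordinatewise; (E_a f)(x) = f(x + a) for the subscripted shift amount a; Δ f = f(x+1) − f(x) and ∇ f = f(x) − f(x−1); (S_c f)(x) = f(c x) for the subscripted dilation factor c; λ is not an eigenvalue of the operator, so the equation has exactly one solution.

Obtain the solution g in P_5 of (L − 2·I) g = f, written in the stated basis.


g(x) = (3/4)x^2 - (3/4)x + 1

write g with unknown coordinates in the stated basis and equate coefficients in (L − 2·I) g = f
solving from the highest basis element down gives g = (3/4)x^2 - (3/4)x + 1
check: L g = -(3/2)x + 9/2
so L g − 2·g = -(3/2)x^2 + 5/2 = f ✓


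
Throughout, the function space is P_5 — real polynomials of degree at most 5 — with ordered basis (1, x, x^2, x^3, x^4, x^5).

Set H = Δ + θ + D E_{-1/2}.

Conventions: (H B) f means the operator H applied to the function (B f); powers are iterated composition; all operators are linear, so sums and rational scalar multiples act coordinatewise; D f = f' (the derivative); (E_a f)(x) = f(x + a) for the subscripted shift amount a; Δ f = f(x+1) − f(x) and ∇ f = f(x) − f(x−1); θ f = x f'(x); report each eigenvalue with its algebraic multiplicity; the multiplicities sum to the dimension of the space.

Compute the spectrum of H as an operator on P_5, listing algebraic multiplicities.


λ = 0 (multiplicity 1), λ = 1 (multiplicity 1), λ = 2 (multiplicity 1), λ = 3 (multiplicity 1), λ = 4 (multiplicity 1), λ = 5 (multiplicity 1)

image of 1: 0
image of x: x + 2
image of x^2: 2x^2 + 4x
image of x^3: 3x^3 + 6x^2 + 7/4
image of x^4: 4x^4 + 8x^3 + 7x + 1/2
image of x^5: 5x^5 + 10x^4 + (35/2)x^2 + (5/2)x + 21/16
the matrix is upper triangular; its diagonal is (0, 1, 2, 3, 4, 5)
for a triangular matrix the eigenvalues are the diagonal entries, with algebraic multiplicity their repetition count


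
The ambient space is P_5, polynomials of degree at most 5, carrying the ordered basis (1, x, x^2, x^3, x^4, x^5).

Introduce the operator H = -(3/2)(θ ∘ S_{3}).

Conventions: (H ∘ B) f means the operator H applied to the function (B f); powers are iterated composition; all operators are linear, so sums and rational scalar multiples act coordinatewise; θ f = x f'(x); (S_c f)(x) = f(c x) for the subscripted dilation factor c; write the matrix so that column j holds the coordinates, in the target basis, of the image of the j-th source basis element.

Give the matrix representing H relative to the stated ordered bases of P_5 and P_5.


image of 1: 0
image of x: -(9/2)x
image of x^2: -27x^2
image of x^3: -(243/2)x^3
image of x^4: -486x^4
image of x^5: -(3645/2)x^5
each image's coordinates form column j of the matrix

the matrix is [[0, 0, 0, 0, 0, 0]; [0, -9/2, 0, 0, 0, 0]; [0, 0, -27, 0, 0, 0]; [0, 0, 0, -243/2, 0, 0]; [0, 0, 0, 0, -486, 0]; [0, 0, 0, 0, 0, -3645/2]] (rows listed top to bottom)


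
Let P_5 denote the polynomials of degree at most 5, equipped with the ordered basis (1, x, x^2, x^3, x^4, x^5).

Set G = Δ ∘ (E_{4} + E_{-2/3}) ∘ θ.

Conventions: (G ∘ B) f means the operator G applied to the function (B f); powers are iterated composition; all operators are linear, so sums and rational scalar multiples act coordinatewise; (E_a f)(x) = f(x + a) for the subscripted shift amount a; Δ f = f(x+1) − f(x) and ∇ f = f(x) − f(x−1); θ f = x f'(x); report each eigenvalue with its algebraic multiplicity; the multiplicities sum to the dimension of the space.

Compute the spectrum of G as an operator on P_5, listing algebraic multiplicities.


image of 1: 0
image of x: 2
image of x^2: 8x + 52/3
image of x^3: 18x^2 + 78x + 184
image of x^4: 32x^3 + 208x^2 + (2944/3)x + 39832/27
image of x^5: 50x^4 + (1300/3)x^3 + (9200/3)x^2 + (248950/27)x + 850960/81
the matrix is upper triangular; its diagonal is (0, 0, 0, 0, 0, 0)
for a triangular matrix the eigenvalues are the diagonal entries, with algebraic multiplicity their repetition count

λ = 0 (multiplicity 6)


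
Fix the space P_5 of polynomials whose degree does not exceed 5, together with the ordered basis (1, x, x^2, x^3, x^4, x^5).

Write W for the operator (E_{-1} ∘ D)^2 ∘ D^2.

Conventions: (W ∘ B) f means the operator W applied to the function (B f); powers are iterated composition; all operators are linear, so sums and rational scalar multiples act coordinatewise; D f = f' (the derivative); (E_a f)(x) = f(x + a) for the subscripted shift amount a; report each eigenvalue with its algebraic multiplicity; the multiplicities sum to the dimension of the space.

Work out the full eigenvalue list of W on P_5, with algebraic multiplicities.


λ = 0 (multiplicity 6)

image of 1: 0
image of x: 0
image of x^2: 0
image of x^3: 0
image of x^4: 24
image of x^5: 120x - 240
the matrix is upper triangular; its diagonal is (0, 0, 0, 0, 0, 0)
for a triangular matrix the eigenvalues are the diagonal entries, with algebraic multiplicity their repetition count


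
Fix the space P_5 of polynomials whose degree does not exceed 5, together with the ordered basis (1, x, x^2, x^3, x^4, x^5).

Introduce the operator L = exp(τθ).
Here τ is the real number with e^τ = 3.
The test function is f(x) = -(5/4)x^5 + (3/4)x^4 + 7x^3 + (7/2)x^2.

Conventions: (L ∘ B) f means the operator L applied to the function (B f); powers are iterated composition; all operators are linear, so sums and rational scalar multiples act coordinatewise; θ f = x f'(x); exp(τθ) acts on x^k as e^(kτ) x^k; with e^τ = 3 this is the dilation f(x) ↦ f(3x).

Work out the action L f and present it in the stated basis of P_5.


exp(τθ) x^k = e^(kτ) x^k; with e^τ = 3 this sends x^k to 3^k x^k
x^2 ↦ 9 x^2
x^3 ↦ 27 x^3
x^4 ↦ 81 x^4
x^5 ↦ 243 x^5
applying this coordinatewise to f: exp(τθ) f = -(1215/4)x^5 + (243/4)x^4 + 189x^3 + (63/2)x^2

the result is g(x) = -(1215/4)x^5 + (243/4)x^4 + 189x^3 + (63/2)x^2


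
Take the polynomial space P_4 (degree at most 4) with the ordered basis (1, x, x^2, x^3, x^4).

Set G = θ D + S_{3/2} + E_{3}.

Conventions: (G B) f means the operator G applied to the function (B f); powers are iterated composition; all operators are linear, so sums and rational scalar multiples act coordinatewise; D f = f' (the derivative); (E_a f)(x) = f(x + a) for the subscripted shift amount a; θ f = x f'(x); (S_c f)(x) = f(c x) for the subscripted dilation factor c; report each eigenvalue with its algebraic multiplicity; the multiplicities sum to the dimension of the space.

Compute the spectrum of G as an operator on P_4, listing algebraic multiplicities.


λ = 2 (multiplicity 1), λ = 5/2 (multiplicity 1), λ = 13/4 (multiplicity 1), λ = 35/8 (multiplicity 1), λ = 97/16 (multiplicity 1)

image of 1: 2
image of x: (5/2)x + 3
image of x^2: (13/4)x^2 + 8x + 9
image of x^3: (35/8)x^3 + 15x^2 + 27x + 27
image of x^4: (97/16)x^4 + 24x^3 + 54x^2 + 108x + 81
the matrix is upper triangular; its diagonal is (2, 5/2, 13/4, 35/8, 97/16)
for a triangular matrix the eigenvalues are the diagonal entries, with algebraic multiplicity their repetition count


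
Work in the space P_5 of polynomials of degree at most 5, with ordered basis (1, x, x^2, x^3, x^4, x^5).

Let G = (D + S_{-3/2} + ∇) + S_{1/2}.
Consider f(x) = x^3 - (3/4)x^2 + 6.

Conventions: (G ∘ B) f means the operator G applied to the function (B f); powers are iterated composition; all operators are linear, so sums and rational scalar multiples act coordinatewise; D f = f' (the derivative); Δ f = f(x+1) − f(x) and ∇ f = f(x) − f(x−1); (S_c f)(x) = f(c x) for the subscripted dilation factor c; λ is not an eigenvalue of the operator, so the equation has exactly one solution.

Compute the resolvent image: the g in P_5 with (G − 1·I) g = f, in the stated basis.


write g with unknown coordinates in the stated basis and equate coefficients in (G − 1·I) g = f
solving from the highest basis element down gives g = -(4/17)x^3 + (15/34)x^2 + (21/17)x + 143/34
check: G g = (13/17)x^3 - (21/68)x^2 + (21/17)x + 347/34
so G g − 1·g = x^3 - (3/4)x^2 + 6 = f ✓

the image equals g(x) = -(4/17)x^3 + (15/34)x^2 + (21/17)x + 143/34


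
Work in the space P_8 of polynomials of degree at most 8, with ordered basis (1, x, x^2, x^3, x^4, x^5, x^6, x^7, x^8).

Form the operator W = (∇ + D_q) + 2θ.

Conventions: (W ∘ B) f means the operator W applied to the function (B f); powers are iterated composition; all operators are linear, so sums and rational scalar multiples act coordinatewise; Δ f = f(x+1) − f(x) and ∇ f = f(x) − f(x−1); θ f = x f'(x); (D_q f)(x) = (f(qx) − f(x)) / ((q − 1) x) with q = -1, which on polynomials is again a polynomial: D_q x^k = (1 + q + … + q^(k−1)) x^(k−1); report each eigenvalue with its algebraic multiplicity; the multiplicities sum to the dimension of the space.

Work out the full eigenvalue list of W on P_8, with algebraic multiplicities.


image of 1: 0
image of x: 2x + 2
image of x^2: 4x^2 + 2x - 1
image of x^3: 6x^3 + 4x^2 - 3x + 1
image of x^4: 8x^4 + 4x^3 - 6x^2 + 4x - 1
image of x^5: 10x^5 + 6x^4 - 10x^3 + 10x^2 - 5x + 1
image of x^6: 12x^6 + 6x^5 - 15x^4 + 20x^3 - 15x^2 + 6x - 1
image of x^7: 14x^7 + 8x^6 - 21x^5 + 35x^4 - 35x^3 + 21x^2 - 7x + 1
image of x^8: 16x^8 + 8x^7 - 28x^6 + 56x^5 - 70x^4 + 56x^3 - 28x^2 + 8x - 1
the matrix is upper triangular; its diagonal is (0, 2, 4, 6, 8, 10, 12, 14, 16)
for a triangular matrix the eigenvalues are the diagonal entries, with algebraic multiplicity their repetition count

λ = 0 (multiplicity 1), λ = 2 (multiplicity 1), λ = 4 (multiplicity 1), λ = 6 (multiplicity 1), λ = 8 (multiplicity 1), λ = 10 (multiplicity 1), λ = 12 (multiplicity 1), λ = 14 (multiplicity 1), λ = 16 (multiplicity 1)


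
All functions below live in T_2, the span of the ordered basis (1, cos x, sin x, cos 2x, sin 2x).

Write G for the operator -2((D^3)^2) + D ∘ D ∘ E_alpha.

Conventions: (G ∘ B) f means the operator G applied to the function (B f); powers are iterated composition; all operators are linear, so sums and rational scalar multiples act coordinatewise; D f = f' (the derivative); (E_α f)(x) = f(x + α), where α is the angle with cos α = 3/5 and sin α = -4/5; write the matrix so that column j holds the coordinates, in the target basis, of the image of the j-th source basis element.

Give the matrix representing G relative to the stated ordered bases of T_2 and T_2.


the matrix is [[0, 0, 0, 0, 0]; [0, 7/5, 4/5, 0, 0]; [0, -4/5, 7/5, 0, 0]; [0, 0, 0, 3228/25, 96/25]; [0, 0, 0, -96/25, 3228/25]] (rows listed top to bottom)

image of 1: 0
image of cos x: (7/5)cos x - (4/5)sin x
image of sin x: (4/5)cos x + (7/5)sin x
image of cos 2x: (3228/25)cos 2x - (96/25)sin 2x
image of sin 2x: (96/25)cos 2x + (3228/25)sin 2x
each image's coordinates form column j of the matrix


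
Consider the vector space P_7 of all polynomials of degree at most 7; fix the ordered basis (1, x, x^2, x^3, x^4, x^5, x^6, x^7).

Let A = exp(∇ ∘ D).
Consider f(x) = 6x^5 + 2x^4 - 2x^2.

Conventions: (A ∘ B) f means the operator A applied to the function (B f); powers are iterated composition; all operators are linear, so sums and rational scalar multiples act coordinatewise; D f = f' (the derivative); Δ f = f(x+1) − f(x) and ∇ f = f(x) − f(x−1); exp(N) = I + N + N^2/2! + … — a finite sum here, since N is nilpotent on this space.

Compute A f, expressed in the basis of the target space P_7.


order-1 term: 120x^3 - 156x^2 + 96x - 26
order-2 term: 360x - 336
the series for exp(∇ ∘ D) f terminates at order 2
exp(∇ ∘ D) f = 6x^5 + 2x^4 + 120x^3 - 158x^2 + 456x - 362

g(x) = 6x^5 + 2x^4 + 120x^3 - 158x^2 + 456x - 362


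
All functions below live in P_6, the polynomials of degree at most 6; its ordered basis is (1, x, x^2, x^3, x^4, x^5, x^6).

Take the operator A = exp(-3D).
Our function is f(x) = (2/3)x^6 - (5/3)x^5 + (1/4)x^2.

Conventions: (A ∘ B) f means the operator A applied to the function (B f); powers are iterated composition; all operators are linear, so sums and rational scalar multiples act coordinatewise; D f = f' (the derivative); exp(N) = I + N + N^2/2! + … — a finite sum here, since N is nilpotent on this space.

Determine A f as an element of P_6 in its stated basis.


the image equals g(x) = (2/3)x^6 - (41/3)x^5 + 115x^4 - 510x^3 + (5041/4)x^2 - (3297/2)x + 3573/4

order-1 term: -12x^5 + 25x^4 - (3/2)x
order-2 term: 90x^4 - 150x^3 + 9/4
order-3 term: -360x^3 + 450x^2
order-4 term: 810x^2 - 675x
order-5 term: -972x + 405
order-6 term: 486
the series for exp(-3D) f terminates at order 6
exp(-3D) f = (2/3)x^6 - (41/3)x^5 + 115x^4 - 510x^3 + (5041/4)x^2 - (3297/2)x + 3573/4


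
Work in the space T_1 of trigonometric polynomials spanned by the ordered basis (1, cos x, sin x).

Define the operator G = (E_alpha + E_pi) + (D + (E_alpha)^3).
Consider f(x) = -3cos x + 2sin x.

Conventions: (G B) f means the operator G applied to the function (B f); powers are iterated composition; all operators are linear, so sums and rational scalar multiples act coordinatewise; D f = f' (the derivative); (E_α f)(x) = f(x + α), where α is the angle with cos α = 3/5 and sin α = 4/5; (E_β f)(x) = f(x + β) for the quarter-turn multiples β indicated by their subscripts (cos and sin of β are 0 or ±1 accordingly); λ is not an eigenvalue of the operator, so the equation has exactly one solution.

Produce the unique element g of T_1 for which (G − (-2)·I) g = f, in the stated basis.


the result is g(x) = -(787/634)cos x - (641/634)sin x

write g with unknown coordinates in the stated basis and equate coefficients in (G − (-2)·I) g = f
solving from the highest basis element down gives g = -(787/634)cos x - (641/634)sin x
check: G g = -(164/317)cos x + (1275/317)sin x
so G g − (-2)·g = -3cos x + 2sin x = f ✓


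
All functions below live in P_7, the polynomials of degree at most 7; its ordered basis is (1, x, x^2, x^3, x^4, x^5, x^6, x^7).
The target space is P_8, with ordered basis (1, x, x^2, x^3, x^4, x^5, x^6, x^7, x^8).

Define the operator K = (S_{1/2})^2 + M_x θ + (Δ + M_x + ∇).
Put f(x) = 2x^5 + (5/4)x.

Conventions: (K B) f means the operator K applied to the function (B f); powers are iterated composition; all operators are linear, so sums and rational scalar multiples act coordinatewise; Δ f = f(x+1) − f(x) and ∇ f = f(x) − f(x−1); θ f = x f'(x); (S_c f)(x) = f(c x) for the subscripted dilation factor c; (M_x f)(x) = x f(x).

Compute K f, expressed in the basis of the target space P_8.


S_{1/2} f = (1/16)x^5 + (5/8)x
S_{1/2} S_{1/2} f = (1/512)x^5 + (5/16)x
θ f = 10x^5 + (5/4)x
M_x θ f = 10x^6 + (5/4)x^2
Δ f = 10x^4 + 20x^3 + 20x^2 + 10x + 13/4
M_x f = 2x^6 + (5/4)x^2
∇ f = 10x^4 - 20x^3 + 20x^2 - 10x + 13/4
(Δ + M_x + ∇) f = 2x^6 + 20x^4 + (165/4)x^2 + 13/2
((S_{1/2})^2 + M_x θ + (Δ + M_x + ∇)) f = 12x^6 + (1/512)x^5 + 20x^4 + (85/2)x^2 + (5/16)x + 13/2

g(x) = 12x^6 + (1/512)x^5 + 20x^4 + (85/2)x^2 + (5/16)x + 13/2


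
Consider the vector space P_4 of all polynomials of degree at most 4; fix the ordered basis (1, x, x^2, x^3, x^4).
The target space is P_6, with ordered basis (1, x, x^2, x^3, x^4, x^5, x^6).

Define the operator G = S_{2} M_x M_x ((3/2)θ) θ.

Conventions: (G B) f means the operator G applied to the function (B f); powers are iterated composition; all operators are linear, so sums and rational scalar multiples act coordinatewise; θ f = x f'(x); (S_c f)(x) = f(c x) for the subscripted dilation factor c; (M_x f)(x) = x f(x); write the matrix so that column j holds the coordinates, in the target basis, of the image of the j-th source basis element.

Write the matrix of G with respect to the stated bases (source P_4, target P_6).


the matrix is [[0, 0, 0, 0, 0]; [0, 0, 0, 0, 0]; [0, 0, 0, 0, 0]; [0, 12, 0, 0, 0]; [0, 0, 96, 0, 0]; [0, 0, 0, 432, 0]; [0, 0, 0, 0, 1536]] (rows listed top to bottom)

image of 1: 0
image of x: 12x^3
image of x^2: 96x^4
image of x^3: 432x^5
image of x^4: 1536x^6
each image's coordinates form column j of the matrix


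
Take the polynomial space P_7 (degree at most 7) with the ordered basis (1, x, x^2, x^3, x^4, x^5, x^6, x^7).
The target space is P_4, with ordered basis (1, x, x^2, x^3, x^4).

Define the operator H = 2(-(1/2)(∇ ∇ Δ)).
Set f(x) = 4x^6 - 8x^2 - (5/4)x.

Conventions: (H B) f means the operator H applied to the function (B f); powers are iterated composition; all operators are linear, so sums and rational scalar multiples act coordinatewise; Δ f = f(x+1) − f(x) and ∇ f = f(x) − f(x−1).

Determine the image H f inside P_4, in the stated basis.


Δ f = 24x^5 + 60x^4 + 80x^3 + 60x^2 + 8x - 21/4
∇ Δ f = 120x^4 + 120x^2 - 8
∇ ∇ Δ f = 480x^3 - 720x^2 + 720x - 240
(-(1/2)(∇ ∇ Δ)) f = -240x^3 + 360x^2 - 360x + 120
(2(-(1/2)(∇ ∇ Δ))) f = -480x^3 + 720x^2 - 720x + 240

the result is g(x) = -480x^3 + 720x^2 - 720x + 240


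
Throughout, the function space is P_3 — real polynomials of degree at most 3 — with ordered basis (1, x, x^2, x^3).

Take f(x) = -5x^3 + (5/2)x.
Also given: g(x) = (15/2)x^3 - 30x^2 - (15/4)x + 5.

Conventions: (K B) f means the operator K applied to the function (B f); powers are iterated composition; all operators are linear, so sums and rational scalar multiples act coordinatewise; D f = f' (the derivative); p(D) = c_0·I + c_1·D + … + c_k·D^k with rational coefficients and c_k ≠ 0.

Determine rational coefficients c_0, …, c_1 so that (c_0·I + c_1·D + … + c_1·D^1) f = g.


D^0 f = -5x^3 + (5/2)x
D^1 f = -15x^2 + 5/2
matching coefficients of g against c_0 f + c_1 Df + … from the top degree down determines the c_i
solution: c_0 = -3/2, c_1 = 2

p(D) = -(3/2)·I + 2·D, i.e. c_0 = -3/2, c_1 = 2


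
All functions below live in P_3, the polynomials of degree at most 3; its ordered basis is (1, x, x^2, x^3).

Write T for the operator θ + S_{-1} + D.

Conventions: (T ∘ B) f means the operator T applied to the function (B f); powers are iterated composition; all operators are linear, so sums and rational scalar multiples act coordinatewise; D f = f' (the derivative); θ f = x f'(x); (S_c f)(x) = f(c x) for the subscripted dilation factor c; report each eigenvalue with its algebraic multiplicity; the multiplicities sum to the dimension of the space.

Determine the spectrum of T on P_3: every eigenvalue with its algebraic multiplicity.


λ = 0 (multiplicity 1), λ = 1 (multiplicity 1), λ = 2 (multiplicity 1), λ = 3 (multiplicity 1)

image of 1: 1
image of x: 1
image of x^2: 3x^2 + 2x
image of x^3: 2x^3 + 3x^2
the matrix is upper triangular; its diagonal is (1, 0, 3, 2)
for a triangular matrix the eigenvalues are the diagonal entries, with algebraic multiplicity their repetition count


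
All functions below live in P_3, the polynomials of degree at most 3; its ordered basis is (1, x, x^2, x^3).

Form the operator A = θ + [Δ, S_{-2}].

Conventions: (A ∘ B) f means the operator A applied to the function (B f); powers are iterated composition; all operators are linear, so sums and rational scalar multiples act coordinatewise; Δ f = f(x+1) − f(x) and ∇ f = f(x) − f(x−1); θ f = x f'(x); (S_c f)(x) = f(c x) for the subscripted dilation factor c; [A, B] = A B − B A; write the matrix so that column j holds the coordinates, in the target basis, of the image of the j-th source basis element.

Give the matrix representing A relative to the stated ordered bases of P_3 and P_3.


image of 1: 0
image of x: x - 3
image of x^2: 2x^2 + 12x + 3
image of x^3: 3x^3 - 36x^2 - 18x - 9
each image's coordinates form column j of the matrix

the matrix is [[0, -3, 3, -9]; [0, 1, 12, -18]; [0, 0, 2, -36]; [0, 0, 0, 3]] (rows listed top to bottom)


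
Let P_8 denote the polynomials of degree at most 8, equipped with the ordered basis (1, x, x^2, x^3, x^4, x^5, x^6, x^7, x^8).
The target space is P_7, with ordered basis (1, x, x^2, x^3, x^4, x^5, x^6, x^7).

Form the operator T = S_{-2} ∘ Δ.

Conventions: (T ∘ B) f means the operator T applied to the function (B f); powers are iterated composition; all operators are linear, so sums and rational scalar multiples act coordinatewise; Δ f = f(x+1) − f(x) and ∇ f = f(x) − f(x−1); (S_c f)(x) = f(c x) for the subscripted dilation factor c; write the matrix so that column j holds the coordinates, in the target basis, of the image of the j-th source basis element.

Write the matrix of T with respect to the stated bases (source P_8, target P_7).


the matrix is [[0, 1, 1, 1, 1, 1, 1, 1, 1]; [0, 0, -4, -6, -8, -10, -12, -14, -16]; [0, 0, 0, 12, 24, 40, 60, 84, 112]; [0, 0, 0, 0, -32, -80, -160, -280, -448]; [0, 0, 0, 0, 0, 80, 240, 560, 1120]; [0, 0, 0, 0, 0, 0, -192, -672, -1792]; [0, 0, 0, 0, 0, 0, 0, 448, 1792]; [0, 0, 0, 0, 0, 0, 0, 0, -1024]] (rows listed top to bottom)

image of 1: 0
image of x: 1
image of x^2: -4x + 1
image of x^3: 12x^2 - 6x + 1
image of x^4: -32x^3 + 24x^2 - 8x + 1
image of x^5: 80x^4 - 80x^3 + 40x^2 - 10x + 1
image of x^6: -192x^5 + 240x^4 - 160x^3 + 60x^2 - 12x + 1
image of x^7: 448x^6 - 672x^5 + 560x^4 - 280x^3 + 84x^2 - 14x + 1
image of x^8: -1024x^7 + 1792x^6 - 1792x^5 + 1120x^4 - 448x^3 + 112x^2 - 16x + 1
each image's coordinates form column j of the matrix


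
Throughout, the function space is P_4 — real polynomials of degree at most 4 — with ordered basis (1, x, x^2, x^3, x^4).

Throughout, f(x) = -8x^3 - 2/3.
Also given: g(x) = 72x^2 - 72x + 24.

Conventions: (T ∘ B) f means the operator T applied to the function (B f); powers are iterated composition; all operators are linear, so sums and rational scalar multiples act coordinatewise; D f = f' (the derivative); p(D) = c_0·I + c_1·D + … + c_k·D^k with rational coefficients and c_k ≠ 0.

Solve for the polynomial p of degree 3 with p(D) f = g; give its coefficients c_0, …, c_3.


D^0 f = -8x^3 - 2/3
D^1 f = -24x^2
D^2 f = -48x
D^3 f = -48
matching coefficients of g against c_0 f + c_1 Df + … from the top degree down determines the c_i
solution: c_0 = 0, c_1 = -3, c_2 = 3/2, c_3 = -1/2

p(D) = -3·D + (3/2)·D^2 − (1/2)·D^3, i.e. c_0 = 0, c_1 = -3, c_2 = 3/2, c_3 = -1/2
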